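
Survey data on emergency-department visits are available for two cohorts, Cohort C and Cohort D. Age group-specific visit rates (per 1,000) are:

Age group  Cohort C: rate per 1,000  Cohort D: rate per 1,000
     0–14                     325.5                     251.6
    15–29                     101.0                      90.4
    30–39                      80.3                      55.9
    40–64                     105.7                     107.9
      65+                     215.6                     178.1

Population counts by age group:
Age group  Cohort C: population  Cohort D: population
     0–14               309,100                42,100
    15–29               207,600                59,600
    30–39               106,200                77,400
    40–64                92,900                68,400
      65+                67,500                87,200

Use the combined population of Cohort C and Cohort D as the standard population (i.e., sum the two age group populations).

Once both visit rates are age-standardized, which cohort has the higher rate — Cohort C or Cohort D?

Cohort C

Combined standard total = 1,118,000; weights = 0.3141, 0.2390, 0.1642, 0.1443, 0.1384.
Cohort C: 0.3141×325.5 + 0.2390×101.0 + 0.1642×80.3 + 0.1443×105.7 + 0.1384×215.6 = 184.6589 per 1,000.
Cohort D: 0.3141×251.6 + 0.2390×90.4 + 0.1642×55.9 + 0.1443×107.9 + 0.1384×178.1 = 150.0325 per 1,000.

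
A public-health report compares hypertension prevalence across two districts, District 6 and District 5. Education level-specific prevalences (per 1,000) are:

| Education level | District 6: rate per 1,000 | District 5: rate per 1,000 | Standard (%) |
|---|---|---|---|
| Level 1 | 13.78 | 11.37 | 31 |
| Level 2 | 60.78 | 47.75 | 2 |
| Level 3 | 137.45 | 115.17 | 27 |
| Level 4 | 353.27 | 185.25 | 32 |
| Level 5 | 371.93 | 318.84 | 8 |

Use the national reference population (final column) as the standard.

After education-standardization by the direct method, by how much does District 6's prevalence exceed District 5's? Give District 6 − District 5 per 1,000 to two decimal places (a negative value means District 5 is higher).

Standard weights: 0.31, 0.02, 0.27, 0.32, 0.08.
District 6: 0.3100×13.78 + 0.0200×60.78 + 0.2700×137.45 + 0.3200×353.27 + 0.0800×371.93 = 185.3997 per 1,000.
District 5: 0.3100×11.37 + 0.0200×47.75 + 0.2700×115.17 + 0.3200×185.25 + 0.0800×318.84 = 120.3628 per 1,000.
Difference = 185.3997 − 120.3628 = 65.0369.

65.04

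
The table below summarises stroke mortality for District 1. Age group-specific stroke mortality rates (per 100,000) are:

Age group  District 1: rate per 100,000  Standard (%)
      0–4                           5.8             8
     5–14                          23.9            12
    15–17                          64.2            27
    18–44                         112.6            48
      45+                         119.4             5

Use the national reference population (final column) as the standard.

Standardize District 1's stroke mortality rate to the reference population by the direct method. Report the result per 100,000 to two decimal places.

Standard weights: 0.08, 0.12, 0.27, 0.48, 0.05.
Standardized rate: 0.0800×5.8 + 0.1200×23.9 + 0.2700×64.2 + 0.4800×112.6 + 0.0500×119.4 = 80.6840 per 100,000.

80.68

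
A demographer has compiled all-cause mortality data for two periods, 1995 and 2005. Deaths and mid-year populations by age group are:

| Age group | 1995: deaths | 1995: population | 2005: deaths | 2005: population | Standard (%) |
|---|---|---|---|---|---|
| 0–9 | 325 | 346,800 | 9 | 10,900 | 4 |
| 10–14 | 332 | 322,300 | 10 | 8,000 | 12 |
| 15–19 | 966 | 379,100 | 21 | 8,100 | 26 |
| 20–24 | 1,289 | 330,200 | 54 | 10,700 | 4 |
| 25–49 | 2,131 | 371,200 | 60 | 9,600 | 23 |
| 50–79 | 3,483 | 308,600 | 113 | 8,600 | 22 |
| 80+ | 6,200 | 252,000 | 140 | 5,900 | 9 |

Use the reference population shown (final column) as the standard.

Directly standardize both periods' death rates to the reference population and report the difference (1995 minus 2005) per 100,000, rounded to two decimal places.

Age-specific rates per 100,000 for 1995: 93.71, 103.01, 254.81, 390.37, 574.08, 1128.65, 2460.32.
For 2005: 82.57, 125.00, 259.26, 504.67, 625.00, 1313.95, 2372.88.
Standard weights: 0.04, 0.12, 0.26, 0.04, 0.23, 0.22, 0.09.
1995: 0.0400×93.71 + 0.1200×103.01 + 0.2600×254.81 + 0.0400×390.37 + 0.2300×574.08 + 0.2200×1128.65 + 0.0900×2460.32 = 699.7461 per 100,000.
2005: 0.0400×82.57 + 0.1200×125.00 + 0.2600×259.26 + 0.0400×504.67 + 0.2300×625.00 + 0.2200×1313.95 + 0.0900×2372.88 = 752.2762 per 100,000.
Difference = 699.7461 − 752.2762 = -52.5301.

-52.53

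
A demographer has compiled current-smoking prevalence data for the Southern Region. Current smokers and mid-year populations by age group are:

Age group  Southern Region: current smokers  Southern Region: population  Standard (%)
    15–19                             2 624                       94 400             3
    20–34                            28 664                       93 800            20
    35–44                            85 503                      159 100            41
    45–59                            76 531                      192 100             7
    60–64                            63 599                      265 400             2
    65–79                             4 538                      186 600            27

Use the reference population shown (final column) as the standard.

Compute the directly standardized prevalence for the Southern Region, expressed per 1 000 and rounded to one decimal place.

Age-specific rates per 1 000 for the Southern Region: 27.797, 305.586, 537.417, 398.391, 239.635, 24.319.
Standard weights: 0.03, 0.20, 0.41, 0.07, 0.02, 0.27.
Standardized rate: 0.0300×27.797 + 0.2000×305.586 + 0.4100×537.417 + 0.0700×398.391 + 0.0200×239.635 + 0.2700×24.319 = 321.5384 per 1 000.

321.5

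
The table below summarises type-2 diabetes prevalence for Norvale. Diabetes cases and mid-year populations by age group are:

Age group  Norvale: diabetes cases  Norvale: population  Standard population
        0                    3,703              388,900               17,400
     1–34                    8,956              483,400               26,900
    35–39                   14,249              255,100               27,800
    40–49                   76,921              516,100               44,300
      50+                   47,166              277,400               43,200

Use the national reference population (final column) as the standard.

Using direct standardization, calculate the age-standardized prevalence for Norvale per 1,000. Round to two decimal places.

101.28

Age-specific rates per 1,000 for Norvale: 9.522, 18.527, 55.857, 149.043, 170.029.
Standard total = 159,600; weights = 0.1090, 0.1685, 0.1742, 0.2776, 0.2707.
Standardized rate: 0.1090×9.522 + 0.1685×18.527 + 0.1742×55.857 + 0.2776×149.043 + 0.2707×170.029 = 101.2827 per 1,000.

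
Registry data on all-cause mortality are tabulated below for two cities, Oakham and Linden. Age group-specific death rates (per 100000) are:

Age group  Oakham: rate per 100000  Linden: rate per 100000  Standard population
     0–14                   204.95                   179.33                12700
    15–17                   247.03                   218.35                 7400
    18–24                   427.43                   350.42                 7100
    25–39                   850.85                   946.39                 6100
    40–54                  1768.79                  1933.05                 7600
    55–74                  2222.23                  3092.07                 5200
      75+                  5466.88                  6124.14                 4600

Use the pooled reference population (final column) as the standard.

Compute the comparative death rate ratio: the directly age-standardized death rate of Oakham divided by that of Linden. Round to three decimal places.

0.883

Standard total = 50700; weights = 0.2505, 0.1460, 0.1400, 0.1203, 0.1499, 0.1026, 0.0907.
Oakham: 0.2505×204.95 + 0.1460×247.03 + 0.1400×427.43 + 0.1203×850.85 + 0.1499×1768.79 + 0.1026×2222.23 + 0.0907×5466.88 = 1238.6957 per 100000.
Linden: 0.2505×179.33 + 0.1460×218.35 + 0.1400×350.42 + 0.1203×946.39 + 0.1499×1933.05 + 0.1026×3092.07 + 0.0907×6124.14 = 1402.2728 per 100000.
Ratio = 1238.6957 ÷ 1402.2728 = 0.88335.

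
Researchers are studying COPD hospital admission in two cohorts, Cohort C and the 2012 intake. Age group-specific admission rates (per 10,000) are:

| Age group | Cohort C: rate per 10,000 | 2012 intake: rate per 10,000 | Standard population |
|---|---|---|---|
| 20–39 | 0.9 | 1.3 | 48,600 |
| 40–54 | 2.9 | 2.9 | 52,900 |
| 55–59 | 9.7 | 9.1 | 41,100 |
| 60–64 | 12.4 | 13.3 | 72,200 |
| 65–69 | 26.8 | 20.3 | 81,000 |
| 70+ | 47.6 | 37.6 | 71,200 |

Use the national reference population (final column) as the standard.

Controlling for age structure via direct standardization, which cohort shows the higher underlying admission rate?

Standard total = 367,000; weights = 0.1324, 0.1441, 0.1120, 0.1967, 0.2207, 0.1940.
Cohort C: 0.1324×0.9 + 0.1441×2.9 + 0.1120×9.7 + 0.1967×12.4 + 0.2207×26.8 + 0.1940×47.6 = 19.2126 per 10,000.
The 2012 intake: 0.1324×1.3 + 0.1441×2.9 + 0.1120×9.1 + 0.1967×13.3 + 0.2207×20.3 + 0.1940×37.6 = 16.0008 per 10,000.

Cohort C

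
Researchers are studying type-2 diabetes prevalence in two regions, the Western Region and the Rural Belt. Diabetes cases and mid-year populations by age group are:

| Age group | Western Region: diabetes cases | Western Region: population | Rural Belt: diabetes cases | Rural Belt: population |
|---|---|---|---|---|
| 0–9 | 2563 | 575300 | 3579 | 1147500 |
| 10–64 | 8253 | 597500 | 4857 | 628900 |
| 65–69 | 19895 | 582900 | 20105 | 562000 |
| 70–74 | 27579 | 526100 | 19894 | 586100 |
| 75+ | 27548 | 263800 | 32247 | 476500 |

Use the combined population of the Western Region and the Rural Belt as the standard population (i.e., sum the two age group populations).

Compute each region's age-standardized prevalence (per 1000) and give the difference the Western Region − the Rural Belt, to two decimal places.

9.36

Age-specific rates per 1000 for the Western Region: 4.455, 13.813, 34.131, 52.422, 104.428.
For the Rural Belt: 3.119, 7.723, 35.774, 33.943, 67.675.
Combined standard total = 5946600; weights = 0.2897, 0.2062, 0.1925, 0.1870, 0.1245.
The Western Region: 0.2897×4.455 + 0.2062×13.813 + 0.1925×34.131 + 0.1870×52.422 + 0.1245×104.428 = 33.5154 per 1000.
The Rural Belt: 0.2897×3.119 + 0.2062×7.723 + 0.1925×35.774 + 0.1870×33.943 + 0.1245×67.675 = 24.1573 per 1000.
Difference = 33.5154 − 24.1573 = 9.3581.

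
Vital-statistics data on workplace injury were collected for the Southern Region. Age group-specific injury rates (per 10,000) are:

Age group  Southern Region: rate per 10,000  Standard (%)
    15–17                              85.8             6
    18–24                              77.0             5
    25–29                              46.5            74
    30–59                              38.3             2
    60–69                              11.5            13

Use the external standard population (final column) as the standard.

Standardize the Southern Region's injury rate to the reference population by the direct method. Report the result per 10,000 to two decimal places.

45.67

Standard weights: 0.06, 0.05, 0.74, 0.02, 0.13.
Standardized rate: 0.0600×85.8 + 0.0500×77.0 + 0.7400×46.5 + 0.0200×38.3 + 0.1300×11.5 = 45.6690 per 10,000.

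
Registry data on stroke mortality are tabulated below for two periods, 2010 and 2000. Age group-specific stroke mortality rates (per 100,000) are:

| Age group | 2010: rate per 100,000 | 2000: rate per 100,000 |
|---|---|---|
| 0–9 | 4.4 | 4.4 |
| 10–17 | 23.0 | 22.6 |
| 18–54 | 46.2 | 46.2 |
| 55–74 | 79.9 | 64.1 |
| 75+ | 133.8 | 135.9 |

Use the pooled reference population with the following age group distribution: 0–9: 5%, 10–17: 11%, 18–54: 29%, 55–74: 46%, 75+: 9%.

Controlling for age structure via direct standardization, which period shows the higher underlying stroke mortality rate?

Standard weights: 0.05, 0.11, 0.29, 0.46, 0.09.
2010: 0.0500×4.4 + 0.1100×23.0 + 0.2900×46.2 + 0.4600×79.9 + 0.0900×133.8 = 64.9440 per 100,000.
2000: 0.0500×4.4 + 0.1100×22.6 + 0.2900×46.2 + 0.4600×64.1 + 0.0900×135.9 = 57.8210 per 100,000.

2010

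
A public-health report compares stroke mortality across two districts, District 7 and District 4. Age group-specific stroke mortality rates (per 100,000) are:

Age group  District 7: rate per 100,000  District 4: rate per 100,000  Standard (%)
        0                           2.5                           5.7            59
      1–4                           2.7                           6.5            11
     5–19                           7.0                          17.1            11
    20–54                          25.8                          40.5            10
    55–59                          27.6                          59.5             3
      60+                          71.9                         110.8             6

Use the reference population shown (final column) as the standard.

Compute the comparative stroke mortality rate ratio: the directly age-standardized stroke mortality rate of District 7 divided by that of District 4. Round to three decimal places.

0.557

Standard weights: 0.59, 0.11, 0.11, 0.10, 0.03, 0.06.
District 7: 0.5900×2.5 + 0.1100×2.7 + 0.1100×7.0 + 0.1000×25.8 + 0.0300×27.6 + 0.0600×71.9 = 10.2640 per 100,000.
District 4: 0.5900×5.7 + 0.1100×6.5 + 0.1100×17.1 + 0.1000×40.5 + 0.0300×59.5 + 0.0600×110.8 = 18.4420 per 100,000.
Ratio = 10.2640 ÷ 18.4420 = 0.55656.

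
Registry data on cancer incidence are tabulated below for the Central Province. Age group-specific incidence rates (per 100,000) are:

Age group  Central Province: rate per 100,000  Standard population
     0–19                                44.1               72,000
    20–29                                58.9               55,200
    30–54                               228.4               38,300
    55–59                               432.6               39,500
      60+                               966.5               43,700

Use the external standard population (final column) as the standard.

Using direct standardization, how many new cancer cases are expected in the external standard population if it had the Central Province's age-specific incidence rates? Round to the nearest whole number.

Expected new cancer cases = Σ (standard pop × age-specific rate ÷ 100,000)
= 72,000×44.1/100,000 + 55,200×58.9/100,000 + 38,300×228.4/100,000 + 39,500×432.6/100,000 + 43,700×966.5/100,000
= 31.75 + 32.51 + 87.48 + 170.88 + 422.36 = 744.98.

745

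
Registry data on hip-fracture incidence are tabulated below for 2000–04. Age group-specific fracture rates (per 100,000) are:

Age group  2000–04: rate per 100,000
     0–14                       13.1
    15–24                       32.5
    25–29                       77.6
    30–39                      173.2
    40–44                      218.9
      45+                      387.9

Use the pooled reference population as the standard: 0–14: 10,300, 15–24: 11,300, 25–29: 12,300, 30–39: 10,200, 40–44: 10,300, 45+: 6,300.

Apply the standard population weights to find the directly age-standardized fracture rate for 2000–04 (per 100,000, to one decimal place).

130.5

Standard total = 60,700; weights = 0.1697, 0.1862, 0.2026, 0.1680, 0.1697, 0.1038.
Standardized rate: 0.1697×13.1 + 0.1862×32.5 + 0.2026×77.6 + 0.1680×173.2 + 0.1697×218.9 + 0.1038×387.9 = 130.5064 per 100,000.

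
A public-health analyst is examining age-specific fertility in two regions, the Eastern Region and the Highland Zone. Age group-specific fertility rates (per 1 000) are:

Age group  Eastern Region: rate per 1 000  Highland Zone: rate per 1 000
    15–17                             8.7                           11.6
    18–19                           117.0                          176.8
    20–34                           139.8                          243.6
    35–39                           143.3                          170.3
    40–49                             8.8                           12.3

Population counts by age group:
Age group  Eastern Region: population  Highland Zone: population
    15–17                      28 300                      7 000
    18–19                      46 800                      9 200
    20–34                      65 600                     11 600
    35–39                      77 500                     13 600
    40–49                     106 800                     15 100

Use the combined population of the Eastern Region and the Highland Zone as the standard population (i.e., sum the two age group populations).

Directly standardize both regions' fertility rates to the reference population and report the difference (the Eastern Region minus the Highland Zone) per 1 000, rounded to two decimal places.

-37.62

Combined standard total = 381 500; weights = 0.0925, 0.1468, 0.2024, 0.2388, 0.3195.
The Eastern Region: 0.0925×8.7 + 0.1468×117.0 + 0.2024×139.8 + 0.2388×143.3 + 0.3195×8.8 = 83.3002 per 1 000.
The Highland Zone: 0.0925×11.6 + 0.1468×176.8 + 0.2024×243.6 + 0.2388×170.3 + 0.3195×12.3 = 120.9172 per 1 000.
Difference = 83.3002 − 120.9172 = -37.6170.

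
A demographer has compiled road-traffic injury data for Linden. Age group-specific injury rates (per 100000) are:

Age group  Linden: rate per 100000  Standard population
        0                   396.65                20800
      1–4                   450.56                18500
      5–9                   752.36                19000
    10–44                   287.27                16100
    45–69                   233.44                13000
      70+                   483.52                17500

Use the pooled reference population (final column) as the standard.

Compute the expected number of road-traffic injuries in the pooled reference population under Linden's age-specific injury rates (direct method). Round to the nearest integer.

470

Expected road-traffic injuries = Σ (standard pop × age-specific rate ÷ 100000)
= 20800×396.65/100000 + 18500×450.56/100000 + 19000×752.36/100000 + 16100×287.27/100000 + 13000×233.44/100000 + 17500×483.52/100000
= 82.50 + 83.35 + 142.95 + 46.25 + 30.35 + 84.62 = 470.02.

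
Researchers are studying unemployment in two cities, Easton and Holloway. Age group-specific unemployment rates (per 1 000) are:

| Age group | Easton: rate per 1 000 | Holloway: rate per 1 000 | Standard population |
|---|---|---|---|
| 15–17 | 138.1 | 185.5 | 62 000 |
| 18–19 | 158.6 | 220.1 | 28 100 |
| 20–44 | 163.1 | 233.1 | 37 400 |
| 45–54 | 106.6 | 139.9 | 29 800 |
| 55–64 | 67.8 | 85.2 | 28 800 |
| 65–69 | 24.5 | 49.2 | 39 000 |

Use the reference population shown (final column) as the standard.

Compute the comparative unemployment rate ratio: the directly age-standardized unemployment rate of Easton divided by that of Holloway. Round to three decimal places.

0.721

Standard total = 225 100; weights = 0.2754, 0.1248, 0.1661, 0.1324, 0.1279, 0.1733.
Easton: 0.2754×138.1 + 0.1248×158.6 + 0.1661×163.1 + 0.1324×106.6 + 0.1279×67.8 + 0.1733×24.5 = 111.9663 per 1 000.
Holloway: 0.2754×185.5 + 0.1248×220.1 + 0.1661×233.1 + 0.1324×139.9 + 0.1279×85.2 + 0.1733×49.2 = 155.2436 per 1 000.
Ratio = 111.9663 ÷ 155.2436 = 0.72123.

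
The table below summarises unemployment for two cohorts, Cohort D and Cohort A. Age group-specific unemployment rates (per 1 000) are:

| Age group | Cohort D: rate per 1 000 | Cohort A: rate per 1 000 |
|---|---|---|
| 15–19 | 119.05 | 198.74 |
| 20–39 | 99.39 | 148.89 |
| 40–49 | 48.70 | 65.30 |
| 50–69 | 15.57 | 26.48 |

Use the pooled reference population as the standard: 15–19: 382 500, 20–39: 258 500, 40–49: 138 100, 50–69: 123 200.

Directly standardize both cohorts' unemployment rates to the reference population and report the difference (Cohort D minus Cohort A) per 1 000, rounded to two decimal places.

-51.99

Standard total = 902 300; weights = 0.4239, 0.2865, 0.1531, 0.1365.
Cohort D: 0.4239×119.05 + 0.2865×99.39 + 0.1531×48.70 + 0.1365×15.57 = 88.5212 per 1 000.
Cohort A: 0.4239×198.74 + 0.2865×148.89 + 0.1531×65.30 + 0.1365×26.48 = 140.5147 per 1 000.
Difference = 88.5212 − 140.5147 = -51.9935.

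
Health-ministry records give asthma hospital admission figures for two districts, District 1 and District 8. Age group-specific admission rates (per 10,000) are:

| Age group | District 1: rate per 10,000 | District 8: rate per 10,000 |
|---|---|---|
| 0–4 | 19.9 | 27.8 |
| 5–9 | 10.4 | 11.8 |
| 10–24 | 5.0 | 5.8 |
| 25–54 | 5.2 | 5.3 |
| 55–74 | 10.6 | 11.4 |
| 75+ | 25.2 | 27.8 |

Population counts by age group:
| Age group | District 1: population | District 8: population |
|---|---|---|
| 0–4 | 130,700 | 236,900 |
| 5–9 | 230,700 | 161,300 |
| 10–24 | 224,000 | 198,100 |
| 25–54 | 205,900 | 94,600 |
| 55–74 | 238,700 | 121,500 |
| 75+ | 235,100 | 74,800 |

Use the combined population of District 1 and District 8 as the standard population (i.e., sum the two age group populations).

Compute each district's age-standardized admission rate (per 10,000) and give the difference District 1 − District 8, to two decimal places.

Combined standard total = 2,152,300; weights = 0.1708, 0.1821, 0.1961, 0.1396, 0.1674, 0.1440.
District 1: 0.1708×19.9 + 0.1821×10.4 + 0.1961×5.0 + 0.1396×5.2 + 0.1674×10.6 + 0.1440×25.2 = 12.4020 per 10,000.
District 8: 0.1708×27.8 + 0.1821×11.8 + 0.1961×5.8 + 0.1396×5.3 + 0.1674×11.4 + 0.1440×27.8 = 14.6853 per 10,000.
Difference = 12.4020 − 14.6853 = -2.2834.

-2.28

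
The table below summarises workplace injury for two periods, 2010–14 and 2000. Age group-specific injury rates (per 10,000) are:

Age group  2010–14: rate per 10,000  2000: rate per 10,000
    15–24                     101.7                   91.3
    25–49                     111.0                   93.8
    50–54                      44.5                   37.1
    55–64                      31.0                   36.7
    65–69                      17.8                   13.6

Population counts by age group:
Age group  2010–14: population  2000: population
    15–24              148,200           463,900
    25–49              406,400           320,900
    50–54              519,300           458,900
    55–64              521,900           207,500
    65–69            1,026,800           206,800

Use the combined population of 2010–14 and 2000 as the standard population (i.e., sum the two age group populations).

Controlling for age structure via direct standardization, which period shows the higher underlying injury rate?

2010–14

Combined standard total = 4,280,600; weights = 0.1430, 0.1699, 0.2285, 0.1704, 0.2882.
2010–14: 0.1430×101.7 + 0.1699×111.0 + 0.2285×44.5 + 0.1704×31.0 + 0.2882×17.8 = 53.9831 per 10,000.
2000: 0.1430×91.3 + 0.1699×93.8 + 0.2285×37.1 + 0.1704×36.7 + 0.2882×13.6 = 47.6435 per 10,000.
The crude rates (44.90 vs 60.26) would put 2000 higher, but that reflects its age composition; once standardized to a common age structure, 2010–14 has the higher underlying rate.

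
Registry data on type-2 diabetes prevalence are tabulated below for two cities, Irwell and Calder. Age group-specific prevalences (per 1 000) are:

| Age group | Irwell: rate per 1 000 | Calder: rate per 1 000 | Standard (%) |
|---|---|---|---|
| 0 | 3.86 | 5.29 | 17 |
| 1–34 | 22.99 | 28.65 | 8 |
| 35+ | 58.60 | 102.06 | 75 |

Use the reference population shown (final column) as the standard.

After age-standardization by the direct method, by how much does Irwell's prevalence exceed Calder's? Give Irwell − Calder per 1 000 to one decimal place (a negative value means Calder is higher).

Standard weights: 0.17, 0.08, 0.75.
Irwell: 0.1700×3.86 + 0.0800×22.99 + 0.7500×58.60 = 46.4454 per 1 000.
Calder: 0.1700×5.29 + 0.0800×28.65 + 0.7500×102.06 = 79.7363 per 1 000.
Difference = 46.4454 − 79.7363 = -33.2909.

-33.3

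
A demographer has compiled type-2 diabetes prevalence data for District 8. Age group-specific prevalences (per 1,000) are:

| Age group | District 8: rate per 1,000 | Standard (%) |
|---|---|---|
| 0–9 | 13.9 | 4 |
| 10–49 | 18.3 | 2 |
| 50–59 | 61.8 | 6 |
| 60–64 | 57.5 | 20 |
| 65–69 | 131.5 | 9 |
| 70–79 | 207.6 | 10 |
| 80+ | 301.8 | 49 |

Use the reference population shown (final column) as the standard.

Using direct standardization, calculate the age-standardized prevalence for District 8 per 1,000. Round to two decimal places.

196.61

Standard weights: 0.04, 0.02, 0.06, 0.20, 0.09, 0.10, 0.49.
Standardized rate: 0.0400×13.9 + 0.0200×18.3 + 0.0600×61.8 + 0.2000×57.5 + 0.0900×131.5 + 0.1000×207.6 + 0.4900×301.8 = 196.6070 per 1,000.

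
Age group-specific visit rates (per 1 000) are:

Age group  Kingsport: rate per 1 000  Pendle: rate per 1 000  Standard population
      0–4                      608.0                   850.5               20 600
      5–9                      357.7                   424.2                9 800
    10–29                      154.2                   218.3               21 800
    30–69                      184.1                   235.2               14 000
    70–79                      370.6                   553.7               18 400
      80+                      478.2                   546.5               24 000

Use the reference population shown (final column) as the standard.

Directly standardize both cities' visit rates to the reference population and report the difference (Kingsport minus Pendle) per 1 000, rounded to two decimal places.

-117.57

Standard total = 108 600; weights = 0.1897, 0.0902, 0.2007, 0.1289, 0.1694, 0.2210.
Kingsport: 0.1897×608.0 + 0.0902×357.7 + 0.2007×154.2 + 0.1289×184.1 + 0.1694×370.6 + 0.2210×478.2 = 370.7648 per 1 000.
Pendle: 0.1897×850.5 + 0.0902×424.2 + 0.2007×218.3 + 0.1289×235.2 + 0.1694×553.7 + 0.2210×546.5 = 488.3359 per 1 000.
Difference = 370.7648 − 488.3359 = -117.5711.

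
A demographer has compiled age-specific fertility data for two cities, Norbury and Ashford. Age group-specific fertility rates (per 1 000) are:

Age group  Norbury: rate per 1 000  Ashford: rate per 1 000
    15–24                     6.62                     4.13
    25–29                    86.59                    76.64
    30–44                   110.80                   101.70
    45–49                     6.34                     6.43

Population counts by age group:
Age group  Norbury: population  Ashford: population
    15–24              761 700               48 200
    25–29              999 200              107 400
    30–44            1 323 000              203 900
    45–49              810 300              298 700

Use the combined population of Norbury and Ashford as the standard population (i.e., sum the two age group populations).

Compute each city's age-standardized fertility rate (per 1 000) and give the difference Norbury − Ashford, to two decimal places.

5.89

Combined standard total = 4 552 400; weights = 0.1779, 0.2431, 0.3354, 0.2436.
Norbury: 0.1779×6.62 + 0.2431×86.59 + 0.3354×110.80 + 0.2436×6.34 = 60.9335 per 1 000.
Ashford: 0.1779×4.13 + 0.2431×76.64 + 0.3354×101.70 + 0.2436×6.43 = 55.0416 per 1 000.
Difference = 60.9335 − 55.0416 = 5.8919.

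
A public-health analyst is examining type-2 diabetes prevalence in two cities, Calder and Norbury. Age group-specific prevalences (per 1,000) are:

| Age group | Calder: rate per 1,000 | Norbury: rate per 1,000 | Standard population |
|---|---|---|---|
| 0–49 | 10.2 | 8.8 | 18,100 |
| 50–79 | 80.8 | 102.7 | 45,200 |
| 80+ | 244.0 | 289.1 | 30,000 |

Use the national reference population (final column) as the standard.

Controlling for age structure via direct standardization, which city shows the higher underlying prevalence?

Norbury

Standard total = 93,300; weights = 0.1940, 0.4845, 0.3215.
Calder: 0.1940×10.2 + 0.4845×80.8 + 0.3215×244.0 = 119.5796 per 1,000.
Norbury: 0.1940×8.8 + 0.4845×102.7 + 0.3215×289.1 = 144.4193 per 1,000.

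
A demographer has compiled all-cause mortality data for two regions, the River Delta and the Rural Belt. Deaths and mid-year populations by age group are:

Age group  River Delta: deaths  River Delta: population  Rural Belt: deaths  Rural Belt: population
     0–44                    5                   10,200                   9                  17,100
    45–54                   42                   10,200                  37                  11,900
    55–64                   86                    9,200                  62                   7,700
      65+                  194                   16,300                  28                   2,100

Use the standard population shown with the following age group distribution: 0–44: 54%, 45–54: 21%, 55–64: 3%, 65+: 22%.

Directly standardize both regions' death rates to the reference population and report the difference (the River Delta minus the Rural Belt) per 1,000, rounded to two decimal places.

Age-specific rates per 1,000 for the River Delta: 0.490, 4.118, 9.348, 11.902.
For the Rural Belt: 0.526, 3.109, 8.052, 13.333.
Standard weights: 0.54, 0.21, 0.03, 0.22.
The River Delta: 0.5400×0.490 + 0.2100×4.118 + 0.0300×9.348 + 0.2200×11.902 = 4.0283 per 1,000.
The Rural Belt: 0.5400×0.526 + 0.2100×3.109 + 0.0300×8.052 + 0.2200×13.333 = 4.1120 per 1,000.
Difference = 4.0283 − 4.1120 = -0.0838.

-0.08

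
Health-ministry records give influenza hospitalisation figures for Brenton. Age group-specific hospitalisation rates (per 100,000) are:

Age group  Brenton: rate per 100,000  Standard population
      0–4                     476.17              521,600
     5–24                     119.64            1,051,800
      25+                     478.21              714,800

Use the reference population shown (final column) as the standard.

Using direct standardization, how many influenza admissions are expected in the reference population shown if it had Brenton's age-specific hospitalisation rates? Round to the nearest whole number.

7160

Expected influenza admissions = Σ (standard pop × age-specific rate ÷ 100,000)
= 521,600×476.17/100,000 + 1,051,800×119.64/100,000 + 714,800×478.21/100,000
= 2483.70 + 1258.37 + 3418.25 = 7160.32.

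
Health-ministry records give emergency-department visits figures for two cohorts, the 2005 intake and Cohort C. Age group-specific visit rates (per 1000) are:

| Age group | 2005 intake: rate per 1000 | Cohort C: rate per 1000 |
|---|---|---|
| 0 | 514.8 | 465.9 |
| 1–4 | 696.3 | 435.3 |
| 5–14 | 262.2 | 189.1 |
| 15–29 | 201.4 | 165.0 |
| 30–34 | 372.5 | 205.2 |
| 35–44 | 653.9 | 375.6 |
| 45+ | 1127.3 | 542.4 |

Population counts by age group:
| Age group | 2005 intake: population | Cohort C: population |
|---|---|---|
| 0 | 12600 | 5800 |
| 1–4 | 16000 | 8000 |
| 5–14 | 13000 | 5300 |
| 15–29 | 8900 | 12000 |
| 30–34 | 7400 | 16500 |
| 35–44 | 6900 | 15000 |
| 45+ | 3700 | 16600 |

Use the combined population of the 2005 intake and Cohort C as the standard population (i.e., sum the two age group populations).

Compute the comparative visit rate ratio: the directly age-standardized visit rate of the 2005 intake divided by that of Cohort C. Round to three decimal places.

1.624

Combined standard total = 147700; weights = 0.1246, 0.1625, 0.1239, 0.1415, 0.1618, 0.1483, 0.1374.
The 2005 intake: 0.1246×514.8 + 0.1625×696.3 + 0.1239×262.2 + 0.1415×201.4 + 0.1618×372.5 + 0.1483×653.9 + 0.1374×1127.3 = 550.4292 per 1000.
Cohort C: 0.1246×465.9 + 0.1625×435.3 + 0.1239×189.1 + 0.1415×165.0 + 0.1618×205.2 + 0.1483×375.6 + 0.1374×542.4 = 338.9941 per 1000.
Ratio = 550.4292 ÷ 338.9941 = 1.62371.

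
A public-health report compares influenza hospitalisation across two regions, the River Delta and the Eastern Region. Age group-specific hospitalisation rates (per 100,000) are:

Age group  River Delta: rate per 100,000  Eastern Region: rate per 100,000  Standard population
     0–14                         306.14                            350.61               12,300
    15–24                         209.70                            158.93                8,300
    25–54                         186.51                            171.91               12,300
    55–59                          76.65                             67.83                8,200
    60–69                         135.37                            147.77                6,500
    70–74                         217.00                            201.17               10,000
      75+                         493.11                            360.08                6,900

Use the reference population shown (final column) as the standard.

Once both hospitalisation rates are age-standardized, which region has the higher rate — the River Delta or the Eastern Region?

Standard total = 64,500; weights = 0.1907, 0.1287, 0.1907, 0.1271, 0.1008, 0.1550, 0.1070.
The River Delta: 0.1907×306.14 + 0.1287×209.70 + 0.1907×186.51 + 0.1271×76.65 + 0.1008×135.37 + 0.1550×217.00 + 0.1070×493.11 = 230.7132 per 100,000.
The Eastern Region: 0.1907×350.61 + 0.1287×158.93 + 0.1907×171.91 + 0.1271×67.83 + 0.1008×147.77 + 0.1550×201.17 + 0.1070×360.08 = 213.3190 per 100,000.

River Delta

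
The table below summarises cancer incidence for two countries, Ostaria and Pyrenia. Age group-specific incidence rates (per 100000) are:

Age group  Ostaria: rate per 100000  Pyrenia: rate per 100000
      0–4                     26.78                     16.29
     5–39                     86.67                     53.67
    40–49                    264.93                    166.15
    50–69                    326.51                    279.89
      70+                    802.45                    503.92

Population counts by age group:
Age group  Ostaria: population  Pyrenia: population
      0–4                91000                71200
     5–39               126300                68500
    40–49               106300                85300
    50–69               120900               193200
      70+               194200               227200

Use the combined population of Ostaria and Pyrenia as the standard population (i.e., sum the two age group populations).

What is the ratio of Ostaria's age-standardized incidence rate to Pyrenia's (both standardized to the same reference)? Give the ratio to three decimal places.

Combined standard total = 1284100; weights = 0.1263, 0.1517, 0.1492, 0.2446, 0.3282.
Ostaria: 0.1263×26.78 + 0.1517×86.67 + 0.1492×264.93 + 0.2446×326.51 + 0.3282×802.45 = 399.2655 per 100000.
Pyrenia: 0.1263×16.29 + 0.1517×53.67 + 0.1492×166.15 + 0.2446×279.89 + 0.3282×503.92 = 268.8239 per 100000.
Ratio = 399.2655 ÷ 268.8239 = 1.48523.

1.485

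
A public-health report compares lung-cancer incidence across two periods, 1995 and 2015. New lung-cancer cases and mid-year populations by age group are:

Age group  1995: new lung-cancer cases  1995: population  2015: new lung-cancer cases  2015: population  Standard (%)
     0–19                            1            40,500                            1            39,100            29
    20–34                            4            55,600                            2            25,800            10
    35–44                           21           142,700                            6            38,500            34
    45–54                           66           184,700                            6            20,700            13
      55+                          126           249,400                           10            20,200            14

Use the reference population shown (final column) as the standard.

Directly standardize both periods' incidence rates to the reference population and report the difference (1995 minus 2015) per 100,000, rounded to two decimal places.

Age-specific rates per 100,000 for 1995: 2.47, 7.19, 14.72, 35.73, 50.52.
For 2015: 2.56, 7.75, 15.58, 28.99, 49.50.
Standard weights: 0.29, 0.10, 0.34, 0.13, 0.14.
1995: 0.2900×2.47 + 0.1000×7.19 + 0.3400×14.72 + 0.1300×35.73 + 0.1400×50.52 = 18.1573 per 100,000.
2015: 0.2900×2.56 + 0.1000×7.75 + 0.3400×15.58 + 0.1300×28.99 + 0.1400×49.50 = 17.5144 per 100,000.
Difference = 18.1573 − 17.5144 = 0.6429.

0.64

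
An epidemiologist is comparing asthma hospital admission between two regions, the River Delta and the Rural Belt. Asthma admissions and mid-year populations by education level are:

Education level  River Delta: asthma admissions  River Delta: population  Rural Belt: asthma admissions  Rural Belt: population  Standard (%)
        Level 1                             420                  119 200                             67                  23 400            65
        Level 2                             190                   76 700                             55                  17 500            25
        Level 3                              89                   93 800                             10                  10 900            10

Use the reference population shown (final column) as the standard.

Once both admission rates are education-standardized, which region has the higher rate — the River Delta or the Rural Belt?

Education-specific rates per 10 000 for the River Delta: 35.23, 24.77, 9.49.
For the Rural Belt: 28.63, 31.43, 9.17.
Standard weights: 0.65, 0.25, 0.10.
The River Delta: 0.6500×35.23 + 0.2500×24.77 + 0.1000×9.49 = 30.0445 per 10 000.
The Rural Belt: 0.6500×28.63 + 0.2500×31.43 + 0.1000×9.17 = 27.3857 per 10 000.
The crude rates (24.13 vs 25.48) would put the Rural Belt higher, but that reflects its education composition; once standardized to a common education structure, the River Delta has the higher underlying rate.

River Delta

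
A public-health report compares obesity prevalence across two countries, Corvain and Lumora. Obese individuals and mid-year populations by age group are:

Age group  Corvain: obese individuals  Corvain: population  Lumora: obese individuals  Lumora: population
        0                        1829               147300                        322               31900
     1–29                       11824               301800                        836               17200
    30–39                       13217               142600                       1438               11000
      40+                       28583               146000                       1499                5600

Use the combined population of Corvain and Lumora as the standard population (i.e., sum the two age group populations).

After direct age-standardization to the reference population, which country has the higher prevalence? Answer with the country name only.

Age-specific rates per 1000 for Corvain: 12.417, 39.178, 92.686, 195.774.
For Lumora: 10.094, 48.605, 130.727, 267.679.
Combined standard total = 803400; weights = 0.2231, 0.3971, 0.1912, 0.1887.
Corvain: 0.2231×12.417 + 0.3971×39.178 + 0.1912×92.686 + 0.1887×195.774 = 72.9884 per 1000.
Lumora: 0.2231×10.094 + 0.3971×48.605 + 0.1912×130.727 + 0.1887×267.679 = 97.0544 per 1000.
The crude rates (75.17 vs 62.33) would put Corvain higher, but that reflects its age composition; once standardized to a common age structure, Lumora has the higher underlying rate.

Lumora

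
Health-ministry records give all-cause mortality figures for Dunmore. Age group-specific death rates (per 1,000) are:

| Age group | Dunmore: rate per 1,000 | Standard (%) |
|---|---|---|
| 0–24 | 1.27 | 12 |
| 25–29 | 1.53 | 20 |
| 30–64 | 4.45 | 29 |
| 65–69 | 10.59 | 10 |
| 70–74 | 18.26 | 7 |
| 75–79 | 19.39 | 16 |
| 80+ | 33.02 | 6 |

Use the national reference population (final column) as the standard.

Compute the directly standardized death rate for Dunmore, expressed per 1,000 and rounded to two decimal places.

9.17

Standard weights: 0.12, 0.20, 0.29, 0.10, 0.07, 0.16, 0.06.
Standardized rate: 0.1200×1.27 + 0.2000×1.53 + 0.2900×4.45 + 0.1000×10.59 + 0.0700×18.26 + 0.1600×19.39 + 0.0600×33.02 = 9.1697 per 1,000.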